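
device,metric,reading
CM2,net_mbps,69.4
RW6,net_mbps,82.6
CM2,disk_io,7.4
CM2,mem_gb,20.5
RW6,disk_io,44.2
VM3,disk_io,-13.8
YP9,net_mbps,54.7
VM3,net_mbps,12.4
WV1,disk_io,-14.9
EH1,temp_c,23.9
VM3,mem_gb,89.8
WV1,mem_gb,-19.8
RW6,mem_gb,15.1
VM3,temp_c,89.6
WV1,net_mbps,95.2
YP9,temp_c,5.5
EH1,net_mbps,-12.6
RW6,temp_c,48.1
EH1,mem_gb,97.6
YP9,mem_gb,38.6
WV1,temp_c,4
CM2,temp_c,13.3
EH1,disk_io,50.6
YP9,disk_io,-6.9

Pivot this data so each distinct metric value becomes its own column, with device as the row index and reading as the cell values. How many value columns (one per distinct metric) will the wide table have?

4

4 distinct metric values: net_mbps, disk_io, mem_gb, temp_c.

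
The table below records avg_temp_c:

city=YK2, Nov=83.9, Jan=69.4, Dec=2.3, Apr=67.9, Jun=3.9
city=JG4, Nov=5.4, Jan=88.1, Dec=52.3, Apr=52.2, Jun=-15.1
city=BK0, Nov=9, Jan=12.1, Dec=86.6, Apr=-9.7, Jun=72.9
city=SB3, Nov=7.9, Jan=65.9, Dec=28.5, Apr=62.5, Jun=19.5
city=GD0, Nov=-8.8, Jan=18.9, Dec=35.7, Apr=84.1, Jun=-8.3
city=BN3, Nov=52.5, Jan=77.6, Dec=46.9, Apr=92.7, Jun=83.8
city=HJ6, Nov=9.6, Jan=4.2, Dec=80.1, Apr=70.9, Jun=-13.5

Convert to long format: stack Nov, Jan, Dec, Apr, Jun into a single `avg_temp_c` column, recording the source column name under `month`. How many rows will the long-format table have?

7 city values × 5 melted columns = 35 rows.

35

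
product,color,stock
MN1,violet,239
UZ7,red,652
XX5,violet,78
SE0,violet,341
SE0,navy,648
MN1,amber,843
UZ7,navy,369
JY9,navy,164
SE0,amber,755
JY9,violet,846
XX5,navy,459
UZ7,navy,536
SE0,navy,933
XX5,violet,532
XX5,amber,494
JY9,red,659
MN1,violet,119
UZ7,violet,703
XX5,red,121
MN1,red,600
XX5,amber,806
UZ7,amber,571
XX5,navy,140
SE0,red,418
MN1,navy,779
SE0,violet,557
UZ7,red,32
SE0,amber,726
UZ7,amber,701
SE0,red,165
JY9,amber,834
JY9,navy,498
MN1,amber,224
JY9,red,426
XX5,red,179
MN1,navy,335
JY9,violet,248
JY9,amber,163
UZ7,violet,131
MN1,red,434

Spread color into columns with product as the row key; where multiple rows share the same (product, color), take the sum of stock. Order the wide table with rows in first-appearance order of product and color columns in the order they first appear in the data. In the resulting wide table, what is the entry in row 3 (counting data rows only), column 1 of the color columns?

With rows in first-appearance order of product, row 3 is product=XX5. color columns in first-appearance order: violet, red, navy, amber; column 1 is violet.
Long rows with product=XX5, color=violet: 78 + 532 = 610.

610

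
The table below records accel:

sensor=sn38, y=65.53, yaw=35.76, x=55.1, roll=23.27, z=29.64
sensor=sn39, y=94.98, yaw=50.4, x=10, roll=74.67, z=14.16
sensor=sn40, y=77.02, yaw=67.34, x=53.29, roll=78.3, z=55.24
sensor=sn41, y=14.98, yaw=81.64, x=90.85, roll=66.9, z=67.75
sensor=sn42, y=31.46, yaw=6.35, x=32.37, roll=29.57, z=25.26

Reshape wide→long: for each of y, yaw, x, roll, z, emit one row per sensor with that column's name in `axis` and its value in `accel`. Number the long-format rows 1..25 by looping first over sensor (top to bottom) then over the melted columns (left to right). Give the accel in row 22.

6.35

25 rows total (5 × 5). Row 22: index ⌊(22-1)/5⌋ = 4 into sensor → sn42; (22-1) mod 5 = 1 into the melted columns → yaw.
So row 22 is (sn42, yaw, 6.35); accel = 6.35.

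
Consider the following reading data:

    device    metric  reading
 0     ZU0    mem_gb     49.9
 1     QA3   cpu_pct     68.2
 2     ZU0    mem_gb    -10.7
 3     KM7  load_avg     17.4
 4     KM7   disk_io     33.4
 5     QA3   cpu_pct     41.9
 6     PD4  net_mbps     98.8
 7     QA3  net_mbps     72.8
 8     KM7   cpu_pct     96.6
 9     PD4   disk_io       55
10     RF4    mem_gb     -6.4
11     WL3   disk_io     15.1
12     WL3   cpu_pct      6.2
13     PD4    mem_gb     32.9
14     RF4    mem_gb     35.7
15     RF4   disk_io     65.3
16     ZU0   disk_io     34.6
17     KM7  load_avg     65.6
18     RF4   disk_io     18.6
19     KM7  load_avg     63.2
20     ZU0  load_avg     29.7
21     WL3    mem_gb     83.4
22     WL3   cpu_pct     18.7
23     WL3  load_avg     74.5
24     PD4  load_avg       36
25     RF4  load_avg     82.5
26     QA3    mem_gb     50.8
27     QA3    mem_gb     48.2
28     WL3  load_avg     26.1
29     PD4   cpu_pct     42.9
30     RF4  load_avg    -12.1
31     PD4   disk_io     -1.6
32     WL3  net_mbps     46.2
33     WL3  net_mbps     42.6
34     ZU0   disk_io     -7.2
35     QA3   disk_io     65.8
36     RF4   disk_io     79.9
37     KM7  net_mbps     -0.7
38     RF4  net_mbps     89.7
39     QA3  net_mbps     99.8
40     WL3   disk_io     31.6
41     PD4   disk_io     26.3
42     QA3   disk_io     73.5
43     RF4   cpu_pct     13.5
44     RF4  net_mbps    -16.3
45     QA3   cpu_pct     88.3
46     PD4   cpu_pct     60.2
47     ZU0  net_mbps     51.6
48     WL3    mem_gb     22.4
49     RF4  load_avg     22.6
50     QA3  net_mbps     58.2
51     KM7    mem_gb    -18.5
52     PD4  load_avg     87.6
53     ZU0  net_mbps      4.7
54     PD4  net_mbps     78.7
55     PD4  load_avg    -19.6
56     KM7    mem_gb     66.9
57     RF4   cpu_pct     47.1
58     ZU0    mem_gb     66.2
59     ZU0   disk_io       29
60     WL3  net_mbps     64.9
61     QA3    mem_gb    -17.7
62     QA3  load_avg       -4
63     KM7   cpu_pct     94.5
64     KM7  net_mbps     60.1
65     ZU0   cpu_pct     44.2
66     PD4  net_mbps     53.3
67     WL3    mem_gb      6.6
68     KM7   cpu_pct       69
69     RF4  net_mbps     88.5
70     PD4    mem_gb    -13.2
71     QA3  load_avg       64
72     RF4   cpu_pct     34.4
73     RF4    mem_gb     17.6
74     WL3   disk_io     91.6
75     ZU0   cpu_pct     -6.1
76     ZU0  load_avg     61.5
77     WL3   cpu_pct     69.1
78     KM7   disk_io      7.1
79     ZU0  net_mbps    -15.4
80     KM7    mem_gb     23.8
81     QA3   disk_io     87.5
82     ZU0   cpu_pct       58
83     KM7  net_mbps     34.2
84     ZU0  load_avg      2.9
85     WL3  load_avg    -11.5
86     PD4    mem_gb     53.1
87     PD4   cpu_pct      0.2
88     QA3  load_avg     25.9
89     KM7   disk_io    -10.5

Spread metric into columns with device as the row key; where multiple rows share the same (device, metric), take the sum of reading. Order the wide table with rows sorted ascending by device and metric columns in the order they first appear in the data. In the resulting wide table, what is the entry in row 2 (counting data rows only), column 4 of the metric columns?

With rows sorted ascending by device, row 2 is device=PD4. metric columns in first-appearance order: mem_gb, cpu_pct, load_avg, disk_io, net_mbps; column 4 is disk_io.
Long rows with device=PD4, metric=disk_io: 55 + -1.6 + 26.3 = 79.7.

79.7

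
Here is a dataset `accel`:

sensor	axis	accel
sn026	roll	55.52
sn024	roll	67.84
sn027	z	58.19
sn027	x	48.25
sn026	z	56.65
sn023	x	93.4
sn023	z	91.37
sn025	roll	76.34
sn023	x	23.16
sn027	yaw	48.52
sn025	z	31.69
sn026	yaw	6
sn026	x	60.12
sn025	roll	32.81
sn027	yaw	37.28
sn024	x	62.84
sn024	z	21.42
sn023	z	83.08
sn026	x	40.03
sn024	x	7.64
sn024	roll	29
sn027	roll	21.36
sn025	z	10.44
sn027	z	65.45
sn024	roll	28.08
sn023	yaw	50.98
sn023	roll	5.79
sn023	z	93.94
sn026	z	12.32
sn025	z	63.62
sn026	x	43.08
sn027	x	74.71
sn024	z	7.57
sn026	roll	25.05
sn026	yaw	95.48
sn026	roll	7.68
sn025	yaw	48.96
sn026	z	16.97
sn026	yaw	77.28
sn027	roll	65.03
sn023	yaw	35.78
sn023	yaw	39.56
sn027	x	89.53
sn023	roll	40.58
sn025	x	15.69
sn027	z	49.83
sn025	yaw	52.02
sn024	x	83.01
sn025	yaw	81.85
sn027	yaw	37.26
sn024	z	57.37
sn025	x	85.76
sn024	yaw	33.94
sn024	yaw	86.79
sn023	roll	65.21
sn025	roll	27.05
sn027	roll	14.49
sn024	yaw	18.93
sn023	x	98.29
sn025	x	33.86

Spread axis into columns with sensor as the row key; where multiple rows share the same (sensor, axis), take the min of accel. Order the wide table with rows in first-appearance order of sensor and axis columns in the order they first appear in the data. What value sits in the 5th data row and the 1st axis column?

With rows in first-appearance order of sensor, row 5 is sensor=sn025. axis columns in first-appearance order: roll, z, x, yaw; column 1 is roll.
Long rows with sensor=sn025, axis=roll: min(76.34, 32.81, 27.05) = 27.05.

27.05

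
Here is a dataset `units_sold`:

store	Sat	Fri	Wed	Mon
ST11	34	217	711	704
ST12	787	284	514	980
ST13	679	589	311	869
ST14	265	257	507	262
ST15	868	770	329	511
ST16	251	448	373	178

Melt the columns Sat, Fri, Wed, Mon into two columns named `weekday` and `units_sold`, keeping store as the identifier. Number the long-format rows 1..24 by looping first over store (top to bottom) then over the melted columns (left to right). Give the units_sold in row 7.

514

24 rows total (6 × 4). Row 7: index ⌊(7-1)/4⌋ = 1 into store → ST12; (7-1) mod 4 = 2 into the melted columns → Wed.
So row 7 is (ST12, Wed, 514); units_sold = 514.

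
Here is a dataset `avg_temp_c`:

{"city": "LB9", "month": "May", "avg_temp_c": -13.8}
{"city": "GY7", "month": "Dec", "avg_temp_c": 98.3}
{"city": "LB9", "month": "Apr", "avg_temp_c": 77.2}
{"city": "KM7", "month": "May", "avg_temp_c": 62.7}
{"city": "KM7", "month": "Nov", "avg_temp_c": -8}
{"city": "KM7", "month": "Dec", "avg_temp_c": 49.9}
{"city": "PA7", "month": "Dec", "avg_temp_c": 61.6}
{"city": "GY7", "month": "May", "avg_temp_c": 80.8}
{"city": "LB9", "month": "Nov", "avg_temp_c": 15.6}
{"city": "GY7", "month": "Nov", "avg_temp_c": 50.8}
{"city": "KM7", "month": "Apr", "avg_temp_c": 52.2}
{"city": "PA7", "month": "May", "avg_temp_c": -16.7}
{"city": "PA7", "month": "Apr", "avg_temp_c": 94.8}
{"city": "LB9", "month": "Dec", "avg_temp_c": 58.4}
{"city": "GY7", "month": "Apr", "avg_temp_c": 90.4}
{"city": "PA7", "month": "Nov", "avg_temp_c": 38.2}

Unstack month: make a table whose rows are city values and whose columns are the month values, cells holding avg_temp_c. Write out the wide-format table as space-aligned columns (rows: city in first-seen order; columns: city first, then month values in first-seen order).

city  May    Dec   Apr   Nov 
LB9   -13.8  58.4  77.2  15.6
GY7   80.8   98.3  90.4  50.8
KM7   62.7   49.9  52.2  -8  
PA7   -16.7  61.6  94.8  38.2

Columns: city plus the 4 distinct month values (May, Dec, Apr, Nov).
For example, row LB9 column May takes avg_temp_c=-13.8 from the long row (LB9, May).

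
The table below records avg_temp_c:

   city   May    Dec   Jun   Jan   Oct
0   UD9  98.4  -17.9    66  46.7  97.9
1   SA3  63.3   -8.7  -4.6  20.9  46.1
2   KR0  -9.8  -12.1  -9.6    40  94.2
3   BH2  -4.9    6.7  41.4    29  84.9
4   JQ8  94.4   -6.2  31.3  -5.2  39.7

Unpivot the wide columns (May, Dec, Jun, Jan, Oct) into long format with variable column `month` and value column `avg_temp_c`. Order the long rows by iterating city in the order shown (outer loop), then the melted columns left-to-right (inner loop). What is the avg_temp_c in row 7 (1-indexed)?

-8.7

25 rows total (5 × 5). Row 7: index ⌊(7-1)/5⌋ = 1 into city → SA3; (7-1) mod 5 = 1 into the melted columns → Dec.
So row 7 is (SA3, Dec, -8.7); avg_temp_c = -8.7.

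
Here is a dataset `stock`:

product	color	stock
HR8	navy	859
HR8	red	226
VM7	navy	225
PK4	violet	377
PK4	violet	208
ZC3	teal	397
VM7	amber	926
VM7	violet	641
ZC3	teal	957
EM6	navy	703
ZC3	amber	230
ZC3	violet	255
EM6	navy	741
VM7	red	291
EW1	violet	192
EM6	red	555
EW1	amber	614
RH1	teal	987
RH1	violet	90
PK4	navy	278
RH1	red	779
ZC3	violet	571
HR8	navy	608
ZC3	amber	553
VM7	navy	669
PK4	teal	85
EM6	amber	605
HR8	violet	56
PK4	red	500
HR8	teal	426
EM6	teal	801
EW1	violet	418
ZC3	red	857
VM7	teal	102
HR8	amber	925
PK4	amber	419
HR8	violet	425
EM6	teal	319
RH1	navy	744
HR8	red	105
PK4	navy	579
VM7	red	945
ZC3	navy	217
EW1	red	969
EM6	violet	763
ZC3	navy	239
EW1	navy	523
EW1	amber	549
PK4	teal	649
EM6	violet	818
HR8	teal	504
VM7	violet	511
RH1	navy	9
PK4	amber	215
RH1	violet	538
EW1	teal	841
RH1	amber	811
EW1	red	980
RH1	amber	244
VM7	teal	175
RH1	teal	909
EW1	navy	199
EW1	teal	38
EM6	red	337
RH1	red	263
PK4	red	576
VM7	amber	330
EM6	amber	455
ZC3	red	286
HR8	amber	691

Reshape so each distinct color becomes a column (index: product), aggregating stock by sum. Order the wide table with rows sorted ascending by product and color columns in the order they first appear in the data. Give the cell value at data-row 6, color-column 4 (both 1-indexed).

With rows sorted ascending by product, row 6 is product=VM7. color columns in first-appearance order: navy, red, violet, teal, amber; column 4 is teal.
Long rows with product=VM7, color=teal: 102 + 175 = 277.

277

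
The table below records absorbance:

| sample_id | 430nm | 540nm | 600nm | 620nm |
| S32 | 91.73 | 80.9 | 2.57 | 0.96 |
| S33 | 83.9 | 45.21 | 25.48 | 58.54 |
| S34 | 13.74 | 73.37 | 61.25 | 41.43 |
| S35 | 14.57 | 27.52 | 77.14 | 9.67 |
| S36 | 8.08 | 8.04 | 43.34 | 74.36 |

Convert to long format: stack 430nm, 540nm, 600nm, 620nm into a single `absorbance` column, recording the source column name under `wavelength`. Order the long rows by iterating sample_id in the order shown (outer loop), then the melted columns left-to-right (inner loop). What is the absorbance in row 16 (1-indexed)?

9.67

20 rows total (5 × 4). Row 16: index ⌊(16-1)/4⌋ = 3 into sample_id → S35; (16-1) mod 4 = 3 into the melted columns → 620nm.
So row 16 is (S35, 620nm, 9.67); absorbance = 9.67.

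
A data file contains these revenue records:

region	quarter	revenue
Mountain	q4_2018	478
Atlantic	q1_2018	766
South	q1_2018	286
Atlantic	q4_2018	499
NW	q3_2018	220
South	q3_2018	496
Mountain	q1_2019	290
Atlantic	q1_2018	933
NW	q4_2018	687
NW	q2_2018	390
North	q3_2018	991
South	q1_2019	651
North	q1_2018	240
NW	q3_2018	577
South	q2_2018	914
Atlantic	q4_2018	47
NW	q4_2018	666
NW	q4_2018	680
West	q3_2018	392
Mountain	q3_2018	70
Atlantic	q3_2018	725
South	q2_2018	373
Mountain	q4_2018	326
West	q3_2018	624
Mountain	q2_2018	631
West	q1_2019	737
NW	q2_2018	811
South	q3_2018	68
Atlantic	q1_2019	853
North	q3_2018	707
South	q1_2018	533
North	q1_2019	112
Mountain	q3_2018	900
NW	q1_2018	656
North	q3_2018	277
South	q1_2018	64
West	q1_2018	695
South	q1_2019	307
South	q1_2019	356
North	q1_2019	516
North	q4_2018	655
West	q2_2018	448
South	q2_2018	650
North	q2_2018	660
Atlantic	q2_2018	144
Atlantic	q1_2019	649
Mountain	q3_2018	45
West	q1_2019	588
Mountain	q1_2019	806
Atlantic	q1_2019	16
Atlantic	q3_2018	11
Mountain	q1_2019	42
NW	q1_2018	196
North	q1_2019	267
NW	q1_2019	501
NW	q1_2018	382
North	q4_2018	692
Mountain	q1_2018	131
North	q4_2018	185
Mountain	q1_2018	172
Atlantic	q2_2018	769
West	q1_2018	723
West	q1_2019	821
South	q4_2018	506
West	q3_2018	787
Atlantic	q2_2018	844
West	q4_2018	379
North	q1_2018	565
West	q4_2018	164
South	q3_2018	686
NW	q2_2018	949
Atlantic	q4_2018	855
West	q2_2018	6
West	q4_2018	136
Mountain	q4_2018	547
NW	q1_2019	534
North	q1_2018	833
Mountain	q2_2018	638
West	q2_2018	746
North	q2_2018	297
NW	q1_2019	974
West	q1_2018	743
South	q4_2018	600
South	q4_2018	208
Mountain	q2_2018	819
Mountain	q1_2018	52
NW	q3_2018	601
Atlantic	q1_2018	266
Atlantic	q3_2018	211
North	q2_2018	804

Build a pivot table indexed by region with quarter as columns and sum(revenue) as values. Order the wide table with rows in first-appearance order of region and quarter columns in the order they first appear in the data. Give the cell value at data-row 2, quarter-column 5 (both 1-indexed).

1757

With rows in first-appearance order of region, row 2 is region=Atlantic. quarter columns in first-appearance order: q4_2018, q1_2018, q3_2018, q1_2019, q2_2018; column 5 is q2_2018.
Long rows with region=Atlantic, quarter=q2_2018: 144 + 769 + 844 = 1757.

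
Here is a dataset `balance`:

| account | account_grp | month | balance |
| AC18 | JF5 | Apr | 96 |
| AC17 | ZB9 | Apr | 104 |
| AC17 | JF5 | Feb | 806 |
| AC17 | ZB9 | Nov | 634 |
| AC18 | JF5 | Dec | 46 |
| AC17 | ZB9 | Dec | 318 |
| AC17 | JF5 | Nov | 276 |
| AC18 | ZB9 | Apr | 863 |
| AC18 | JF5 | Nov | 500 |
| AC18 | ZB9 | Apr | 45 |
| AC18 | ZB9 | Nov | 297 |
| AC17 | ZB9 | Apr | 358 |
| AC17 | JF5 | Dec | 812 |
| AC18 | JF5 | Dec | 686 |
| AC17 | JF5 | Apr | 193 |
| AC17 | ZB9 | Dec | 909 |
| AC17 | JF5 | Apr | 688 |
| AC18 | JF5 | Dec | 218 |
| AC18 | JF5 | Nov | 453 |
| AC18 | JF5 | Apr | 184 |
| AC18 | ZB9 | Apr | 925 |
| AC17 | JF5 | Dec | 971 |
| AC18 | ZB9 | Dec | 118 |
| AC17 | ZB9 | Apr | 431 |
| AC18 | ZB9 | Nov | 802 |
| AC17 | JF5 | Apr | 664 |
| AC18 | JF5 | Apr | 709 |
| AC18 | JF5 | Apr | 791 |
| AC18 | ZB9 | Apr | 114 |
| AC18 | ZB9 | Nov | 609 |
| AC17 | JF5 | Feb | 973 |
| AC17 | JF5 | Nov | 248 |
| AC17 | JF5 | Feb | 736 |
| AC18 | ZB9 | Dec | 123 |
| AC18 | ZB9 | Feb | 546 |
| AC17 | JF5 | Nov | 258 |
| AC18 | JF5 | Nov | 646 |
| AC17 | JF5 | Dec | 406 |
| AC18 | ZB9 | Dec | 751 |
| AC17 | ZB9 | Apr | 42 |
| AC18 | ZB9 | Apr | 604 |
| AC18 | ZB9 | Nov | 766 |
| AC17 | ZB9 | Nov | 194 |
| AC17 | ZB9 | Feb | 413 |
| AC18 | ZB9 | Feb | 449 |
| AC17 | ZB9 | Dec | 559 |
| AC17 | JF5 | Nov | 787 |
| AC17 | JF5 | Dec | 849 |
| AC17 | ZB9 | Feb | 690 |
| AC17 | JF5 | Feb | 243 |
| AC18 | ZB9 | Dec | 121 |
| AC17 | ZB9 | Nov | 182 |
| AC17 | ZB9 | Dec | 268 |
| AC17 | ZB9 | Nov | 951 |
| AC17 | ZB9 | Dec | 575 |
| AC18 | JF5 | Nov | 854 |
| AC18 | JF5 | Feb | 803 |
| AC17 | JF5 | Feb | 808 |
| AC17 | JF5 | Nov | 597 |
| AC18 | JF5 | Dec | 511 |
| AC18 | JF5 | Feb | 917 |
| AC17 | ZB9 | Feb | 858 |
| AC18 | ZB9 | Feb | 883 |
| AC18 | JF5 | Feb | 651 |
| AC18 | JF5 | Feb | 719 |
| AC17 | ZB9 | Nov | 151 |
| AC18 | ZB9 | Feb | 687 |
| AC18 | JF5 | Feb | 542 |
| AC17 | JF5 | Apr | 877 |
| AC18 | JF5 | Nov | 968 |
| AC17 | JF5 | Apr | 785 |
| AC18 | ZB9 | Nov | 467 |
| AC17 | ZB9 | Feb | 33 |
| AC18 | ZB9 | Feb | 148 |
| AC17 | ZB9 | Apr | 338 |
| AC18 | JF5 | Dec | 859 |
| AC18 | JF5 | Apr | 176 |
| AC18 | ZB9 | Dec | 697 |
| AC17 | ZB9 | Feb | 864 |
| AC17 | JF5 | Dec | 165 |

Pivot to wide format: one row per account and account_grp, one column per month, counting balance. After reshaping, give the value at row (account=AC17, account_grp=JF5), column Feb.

5

Rows with account=AC17, account_grp=JF5 and month=Feb: balance values are 806, 973, 736, 243, 808.
5 rows match — count = 5.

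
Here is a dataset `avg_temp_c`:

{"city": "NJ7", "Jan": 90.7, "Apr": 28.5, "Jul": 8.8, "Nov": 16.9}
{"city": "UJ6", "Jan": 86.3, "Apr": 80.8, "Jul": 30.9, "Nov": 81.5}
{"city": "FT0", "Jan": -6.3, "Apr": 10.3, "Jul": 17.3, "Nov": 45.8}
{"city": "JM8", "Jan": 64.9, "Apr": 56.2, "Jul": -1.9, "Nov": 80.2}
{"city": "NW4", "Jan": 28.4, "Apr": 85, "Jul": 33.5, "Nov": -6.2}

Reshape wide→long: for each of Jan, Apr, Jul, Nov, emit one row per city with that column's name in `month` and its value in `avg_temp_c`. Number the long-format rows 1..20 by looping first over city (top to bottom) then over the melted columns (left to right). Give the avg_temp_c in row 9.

20 rows total (5 × 4). Row 9: index ⌊(9-1)/4⌋ = 2 into city → FT0; (9-1) mod 4 = 0 into the melted columns → Jan.
So row 9 is (FT0, Jan, -6.3); avg_temp_c = -6.3.

-6.3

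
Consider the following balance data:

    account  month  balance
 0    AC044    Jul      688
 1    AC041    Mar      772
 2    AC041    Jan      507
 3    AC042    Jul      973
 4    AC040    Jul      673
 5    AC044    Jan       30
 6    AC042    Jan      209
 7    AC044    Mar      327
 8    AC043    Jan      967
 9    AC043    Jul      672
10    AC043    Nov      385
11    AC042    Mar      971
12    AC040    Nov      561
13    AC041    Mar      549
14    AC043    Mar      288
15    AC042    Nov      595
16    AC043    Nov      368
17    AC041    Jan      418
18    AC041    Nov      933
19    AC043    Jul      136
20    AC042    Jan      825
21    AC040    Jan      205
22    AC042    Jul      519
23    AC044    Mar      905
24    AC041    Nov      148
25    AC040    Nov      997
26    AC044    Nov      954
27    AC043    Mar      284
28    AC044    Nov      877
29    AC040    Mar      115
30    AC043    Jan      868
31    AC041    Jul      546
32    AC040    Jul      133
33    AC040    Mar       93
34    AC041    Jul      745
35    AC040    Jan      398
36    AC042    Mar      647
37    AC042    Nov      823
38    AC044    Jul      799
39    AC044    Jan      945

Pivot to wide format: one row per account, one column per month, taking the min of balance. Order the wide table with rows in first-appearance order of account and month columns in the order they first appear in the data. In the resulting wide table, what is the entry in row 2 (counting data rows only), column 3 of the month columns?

With rows in first-appearance order of account, row 2 is account=AC041. month columns in first-appearance order: Jul, Mar, Jan, Nov; column 3 is Jan.
Long rows with account=AC041, month=Jan: min(507, 418) = 418.

418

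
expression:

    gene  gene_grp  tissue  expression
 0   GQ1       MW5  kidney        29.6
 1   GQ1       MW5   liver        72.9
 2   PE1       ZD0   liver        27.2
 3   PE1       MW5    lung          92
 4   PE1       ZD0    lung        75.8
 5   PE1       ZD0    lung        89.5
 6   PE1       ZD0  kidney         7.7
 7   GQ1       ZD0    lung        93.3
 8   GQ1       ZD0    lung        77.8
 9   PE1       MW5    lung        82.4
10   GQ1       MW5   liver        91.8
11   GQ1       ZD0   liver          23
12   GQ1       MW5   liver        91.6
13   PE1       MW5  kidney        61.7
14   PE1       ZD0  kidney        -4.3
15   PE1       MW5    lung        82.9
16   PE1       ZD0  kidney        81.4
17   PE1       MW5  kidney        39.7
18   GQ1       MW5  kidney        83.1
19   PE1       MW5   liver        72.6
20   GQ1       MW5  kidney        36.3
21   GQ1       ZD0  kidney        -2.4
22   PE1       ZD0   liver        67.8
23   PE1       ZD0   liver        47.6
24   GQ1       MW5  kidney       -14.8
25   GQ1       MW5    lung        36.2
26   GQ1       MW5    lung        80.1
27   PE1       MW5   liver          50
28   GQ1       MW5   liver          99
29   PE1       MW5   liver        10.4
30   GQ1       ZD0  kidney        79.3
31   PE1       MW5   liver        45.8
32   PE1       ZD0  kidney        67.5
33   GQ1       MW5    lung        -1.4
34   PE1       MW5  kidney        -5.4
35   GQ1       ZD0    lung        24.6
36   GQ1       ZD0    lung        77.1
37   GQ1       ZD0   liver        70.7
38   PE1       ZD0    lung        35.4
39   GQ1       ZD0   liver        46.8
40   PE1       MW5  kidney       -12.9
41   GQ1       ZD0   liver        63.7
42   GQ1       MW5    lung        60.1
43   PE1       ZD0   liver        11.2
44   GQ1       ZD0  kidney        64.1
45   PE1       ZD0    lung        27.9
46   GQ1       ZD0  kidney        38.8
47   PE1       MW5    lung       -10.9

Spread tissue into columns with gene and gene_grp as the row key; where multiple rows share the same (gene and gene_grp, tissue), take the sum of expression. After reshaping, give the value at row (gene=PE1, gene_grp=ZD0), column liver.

153.8

Rows with gene=PE1, gene_grp=ZD0 and tissue=liver: expression values are 27.2, 67.8, 47.6, 11.2.
27.2 + 67.8 + 47.6 + 11.2 = 153.8.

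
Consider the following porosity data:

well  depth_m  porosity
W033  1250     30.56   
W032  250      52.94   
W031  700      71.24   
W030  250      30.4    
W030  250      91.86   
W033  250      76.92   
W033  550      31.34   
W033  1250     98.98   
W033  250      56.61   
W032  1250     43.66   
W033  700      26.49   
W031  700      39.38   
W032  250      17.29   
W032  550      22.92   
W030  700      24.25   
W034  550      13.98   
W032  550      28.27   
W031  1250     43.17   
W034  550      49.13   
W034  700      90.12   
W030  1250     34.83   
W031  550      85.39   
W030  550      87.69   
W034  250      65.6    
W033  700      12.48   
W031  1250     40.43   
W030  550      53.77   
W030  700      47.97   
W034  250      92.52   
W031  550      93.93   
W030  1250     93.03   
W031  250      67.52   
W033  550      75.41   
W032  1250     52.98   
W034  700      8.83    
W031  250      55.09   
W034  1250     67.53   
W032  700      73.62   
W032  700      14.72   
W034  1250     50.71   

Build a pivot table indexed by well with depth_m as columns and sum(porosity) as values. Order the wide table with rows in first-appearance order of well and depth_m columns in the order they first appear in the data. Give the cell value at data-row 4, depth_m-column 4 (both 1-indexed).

141.46

With rows in first-appearance order of well, row 4 is well=W030. depth_m columns in first-appearance order: 1250, 250, 700, 550; column 4 is 550.
Long rows with well=W030, depth_m=550: 87.69 + 53.77 = 141.46.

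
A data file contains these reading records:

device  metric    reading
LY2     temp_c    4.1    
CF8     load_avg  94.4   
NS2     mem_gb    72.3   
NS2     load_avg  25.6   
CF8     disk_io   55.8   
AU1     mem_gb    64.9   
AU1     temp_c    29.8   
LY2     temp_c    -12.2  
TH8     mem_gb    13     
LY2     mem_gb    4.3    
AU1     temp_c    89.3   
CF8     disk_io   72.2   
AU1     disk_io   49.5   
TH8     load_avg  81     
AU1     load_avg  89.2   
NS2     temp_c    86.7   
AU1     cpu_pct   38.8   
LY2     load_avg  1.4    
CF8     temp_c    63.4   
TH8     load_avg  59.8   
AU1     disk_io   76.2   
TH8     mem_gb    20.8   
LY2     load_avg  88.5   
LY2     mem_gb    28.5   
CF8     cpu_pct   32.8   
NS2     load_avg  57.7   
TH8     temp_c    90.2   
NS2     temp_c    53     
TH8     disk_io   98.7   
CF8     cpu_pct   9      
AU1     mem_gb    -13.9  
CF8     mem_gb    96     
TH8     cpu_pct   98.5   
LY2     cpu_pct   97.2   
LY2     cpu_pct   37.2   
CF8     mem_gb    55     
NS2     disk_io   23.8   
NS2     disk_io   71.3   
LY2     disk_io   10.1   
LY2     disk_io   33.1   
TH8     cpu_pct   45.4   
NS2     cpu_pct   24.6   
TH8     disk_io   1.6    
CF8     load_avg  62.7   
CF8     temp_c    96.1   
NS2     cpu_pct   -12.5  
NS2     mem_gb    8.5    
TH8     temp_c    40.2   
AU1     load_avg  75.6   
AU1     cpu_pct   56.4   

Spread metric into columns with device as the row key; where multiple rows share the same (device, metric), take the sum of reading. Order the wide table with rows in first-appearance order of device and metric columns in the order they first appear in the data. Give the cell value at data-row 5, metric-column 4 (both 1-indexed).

100.3

With rows in first-appearance order of device, row 5 is device=TH8. metric columns in first-appearance order: temp_c, load_avg, mem_gb, disk_io, cpu_pct; column 4 is disk_io.
Long rows with device=TH8, metric=disk_io: 98.7 + 1.6 = 100.3.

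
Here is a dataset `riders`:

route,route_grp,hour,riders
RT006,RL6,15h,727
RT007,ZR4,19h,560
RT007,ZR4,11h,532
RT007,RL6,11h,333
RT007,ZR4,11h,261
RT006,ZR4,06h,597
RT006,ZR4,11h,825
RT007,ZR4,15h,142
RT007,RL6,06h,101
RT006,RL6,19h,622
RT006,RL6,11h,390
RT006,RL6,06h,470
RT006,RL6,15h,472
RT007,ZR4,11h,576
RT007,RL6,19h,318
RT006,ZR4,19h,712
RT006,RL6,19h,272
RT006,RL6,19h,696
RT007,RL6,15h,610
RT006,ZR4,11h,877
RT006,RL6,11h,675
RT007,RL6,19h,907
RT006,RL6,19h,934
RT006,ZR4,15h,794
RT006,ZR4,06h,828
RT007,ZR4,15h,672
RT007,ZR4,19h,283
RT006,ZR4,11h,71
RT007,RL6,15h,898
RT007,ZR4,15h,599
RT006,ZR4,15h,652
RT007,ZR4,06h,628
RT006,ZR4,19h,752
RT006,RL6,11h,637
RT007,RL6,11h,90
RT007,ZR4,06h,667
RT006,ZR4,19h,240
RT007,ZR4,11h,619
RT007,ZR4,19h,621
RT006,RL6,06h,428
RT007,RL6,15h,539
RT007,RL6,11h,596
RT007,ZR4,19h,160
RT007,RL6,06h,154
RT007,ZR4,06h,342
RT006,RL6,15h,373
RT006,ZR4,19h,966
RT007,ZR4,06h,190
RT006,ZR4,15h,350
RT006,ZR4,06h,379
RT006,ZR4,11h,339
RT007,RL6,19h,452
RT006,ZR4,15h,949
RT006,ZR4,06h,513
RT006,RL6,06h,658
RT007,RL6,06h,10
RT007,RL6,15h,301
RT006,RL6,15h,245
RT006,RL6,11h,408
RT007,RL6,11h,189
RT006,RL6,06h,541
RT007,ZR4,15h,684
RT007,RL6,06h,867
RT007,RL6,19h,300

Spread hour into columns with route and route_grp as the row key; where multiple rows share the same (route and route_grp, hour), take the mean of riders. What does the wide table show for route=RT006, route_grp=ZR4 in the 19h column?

667.50

Rows with route=RT006, route_grp=ZR4 and hour=19h: riders values are 712, 752, 240, 966.
(712 + 752 + 240 + 966) / 4 = 667.50.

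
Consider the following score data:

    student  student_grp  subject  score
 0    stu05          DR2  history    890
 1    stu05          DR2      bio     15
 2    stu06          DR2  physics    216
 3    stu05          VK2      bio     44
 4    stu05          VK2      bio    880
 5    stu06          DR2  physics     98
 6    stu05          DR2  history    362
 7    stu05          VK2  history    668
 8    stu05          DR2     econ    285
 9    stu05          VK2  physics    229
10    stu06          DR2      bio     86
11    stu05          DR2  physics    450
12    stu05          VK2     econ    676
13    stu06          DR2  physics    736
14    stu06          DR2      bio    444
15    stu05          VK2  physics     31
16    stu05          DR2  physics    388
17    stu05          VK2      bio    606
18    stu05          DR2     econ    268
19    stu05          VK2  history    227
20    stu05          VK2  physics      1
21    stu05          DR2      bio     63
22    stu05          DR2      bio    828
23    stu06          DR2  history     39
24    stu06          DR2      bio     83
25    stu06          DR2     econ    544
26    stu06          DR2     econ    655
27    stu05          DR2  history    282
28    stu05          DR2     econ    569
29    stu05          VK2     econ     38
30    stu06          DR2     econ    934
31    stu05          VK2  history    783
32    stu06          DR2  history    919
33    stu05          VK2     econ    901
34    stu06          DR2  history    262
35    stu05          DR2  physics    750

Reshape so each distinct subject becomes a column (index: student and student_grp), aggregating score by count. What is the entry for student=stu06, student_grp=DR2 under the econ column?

Rows with student=stu06, student_grp=DR2 and subject=econ: score values are 544, 655, 934.
3 rows match — count = 3.

3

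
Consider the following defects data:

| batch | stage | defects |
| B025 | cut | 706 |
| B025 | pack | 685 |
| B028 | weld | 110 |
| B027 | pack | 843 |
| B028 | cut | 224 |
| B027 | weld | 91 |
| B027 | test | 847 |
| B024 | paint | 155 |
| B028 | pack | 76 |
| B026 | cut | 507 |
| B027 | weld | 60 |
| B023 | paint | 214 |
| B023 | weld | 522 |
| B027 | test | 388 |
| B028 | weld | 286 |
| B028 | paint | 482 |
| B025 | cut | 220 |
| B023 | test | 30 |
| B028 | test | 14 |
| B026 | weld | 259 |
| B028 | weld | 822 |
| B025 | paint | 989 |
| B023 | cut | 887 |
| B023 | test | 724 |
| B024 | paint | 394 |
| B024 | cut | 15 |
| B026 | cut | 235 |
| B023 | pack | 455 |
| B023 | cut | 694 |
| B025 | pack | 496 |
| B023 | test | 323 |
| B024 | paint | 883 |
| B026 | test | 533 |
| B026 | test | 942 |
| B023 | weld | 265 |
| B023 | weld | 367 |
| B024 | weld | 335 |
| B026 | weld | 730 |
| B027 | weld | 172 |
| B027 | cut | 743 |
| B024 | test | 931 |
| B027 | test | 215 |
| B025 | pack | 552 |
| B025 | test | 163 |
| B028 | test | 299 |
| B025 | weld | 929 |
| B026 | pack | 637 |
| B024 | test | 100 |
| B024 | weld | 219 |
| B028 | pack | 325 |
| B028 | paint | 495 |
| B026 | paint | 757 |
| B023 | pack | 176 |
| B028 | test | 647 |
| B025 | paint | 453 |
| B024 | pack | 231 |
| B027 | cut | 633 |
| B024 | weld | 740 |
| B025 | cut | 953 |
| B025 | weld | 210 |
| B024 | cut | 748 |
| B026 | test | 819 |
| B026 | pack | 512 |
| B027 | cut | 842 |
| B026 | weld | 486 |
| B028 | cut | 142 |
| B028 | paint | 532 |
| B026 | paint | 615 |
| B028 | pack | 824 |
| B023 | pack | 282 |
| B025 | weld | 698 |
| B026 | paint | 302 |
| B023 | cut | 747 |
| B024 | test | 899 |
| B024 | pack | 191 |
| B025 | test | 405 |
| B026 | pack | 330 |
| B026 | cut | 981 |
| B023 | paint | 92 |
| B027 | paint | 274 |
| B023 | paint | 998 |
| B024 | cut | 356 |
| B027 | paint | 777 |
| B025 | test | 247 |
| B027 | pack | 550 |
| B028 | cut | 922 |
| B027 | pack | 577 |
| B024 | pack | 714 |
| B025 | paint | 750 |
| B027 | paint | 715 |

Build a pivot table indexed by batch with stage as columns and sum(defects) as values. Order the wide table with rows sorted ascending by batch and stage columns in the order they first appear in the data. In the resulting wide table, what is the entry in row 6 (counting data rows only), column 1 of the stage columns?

With rows sorted ascending by batch, row 6 is batch=B028. stage columns in first-appearance order: cut, pack, weld, test, paint; column 1 is cut.
Long rows with batch=B028, stage=cut: 224 + 142 + 922 = 1288.

1288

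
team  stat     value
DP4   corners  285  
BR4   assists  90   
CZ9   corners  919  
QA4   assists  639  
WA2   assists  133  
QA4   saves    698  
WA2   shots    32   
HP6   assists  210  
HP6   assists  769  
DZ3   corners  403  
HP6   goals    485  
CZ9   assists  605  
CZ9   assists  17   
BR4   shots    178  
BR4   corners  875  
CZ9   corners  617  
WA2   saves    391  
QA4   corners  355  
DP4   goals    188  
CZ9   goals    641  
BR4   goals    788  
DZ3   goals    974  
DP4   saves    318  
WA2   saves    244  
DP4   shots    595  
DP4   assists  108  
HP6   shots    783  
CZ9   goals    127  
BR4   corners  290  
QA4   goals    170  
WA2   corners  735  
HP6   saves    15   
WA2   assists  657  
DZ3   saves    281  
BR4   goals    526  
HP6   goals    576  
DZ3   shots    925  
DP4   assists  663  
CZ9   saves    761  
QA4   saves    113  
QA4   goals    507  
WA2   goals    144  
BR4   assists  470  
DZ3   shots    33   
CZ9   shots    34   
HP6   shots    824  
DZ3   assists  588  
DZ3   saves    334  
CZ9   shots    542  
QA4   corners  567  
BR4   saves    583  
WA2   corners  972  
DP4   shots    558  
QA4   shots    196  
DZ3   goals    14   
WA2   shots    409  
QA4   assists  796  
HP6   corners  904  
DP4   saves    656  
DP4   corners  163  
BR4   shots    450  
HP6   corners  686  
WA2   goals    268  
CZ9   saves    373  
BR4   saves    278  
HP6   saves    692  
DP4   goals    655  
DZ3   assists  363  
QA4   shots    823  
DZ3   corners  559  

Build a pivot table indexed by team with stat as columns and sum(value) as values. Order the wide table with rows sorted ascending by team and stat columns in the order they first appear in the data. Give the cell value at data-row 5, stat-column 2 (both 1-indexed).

With rows sorted ascending by team, row 5 is team=HP6. stat columns in first-appearance order: corners, assists, saves, shots, goals; column 2 is assists.
Long rows with team=HP6, stat=assists: 210 + 769 = 979.

979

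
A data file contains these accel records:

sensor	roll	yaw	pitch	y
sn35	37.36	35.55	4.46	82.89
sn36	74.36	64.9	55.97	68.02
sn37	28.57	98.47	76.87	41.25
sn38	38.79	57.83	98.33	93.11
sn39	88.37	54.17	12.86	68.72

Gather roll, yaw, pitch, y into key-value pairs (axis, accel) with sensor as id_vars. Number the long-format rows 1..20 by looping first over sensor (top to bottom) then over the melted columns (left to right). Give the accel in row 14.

57.83

20 rows total (5 × 4). Row 14: index ⌊(14-1)/4⌋ = 3 into sensor → sn38; (14-1) mod 4 = 1 into the melted columns → yaw.
So row 14 is (sn38, yaw, 57.83); accel = 57.83.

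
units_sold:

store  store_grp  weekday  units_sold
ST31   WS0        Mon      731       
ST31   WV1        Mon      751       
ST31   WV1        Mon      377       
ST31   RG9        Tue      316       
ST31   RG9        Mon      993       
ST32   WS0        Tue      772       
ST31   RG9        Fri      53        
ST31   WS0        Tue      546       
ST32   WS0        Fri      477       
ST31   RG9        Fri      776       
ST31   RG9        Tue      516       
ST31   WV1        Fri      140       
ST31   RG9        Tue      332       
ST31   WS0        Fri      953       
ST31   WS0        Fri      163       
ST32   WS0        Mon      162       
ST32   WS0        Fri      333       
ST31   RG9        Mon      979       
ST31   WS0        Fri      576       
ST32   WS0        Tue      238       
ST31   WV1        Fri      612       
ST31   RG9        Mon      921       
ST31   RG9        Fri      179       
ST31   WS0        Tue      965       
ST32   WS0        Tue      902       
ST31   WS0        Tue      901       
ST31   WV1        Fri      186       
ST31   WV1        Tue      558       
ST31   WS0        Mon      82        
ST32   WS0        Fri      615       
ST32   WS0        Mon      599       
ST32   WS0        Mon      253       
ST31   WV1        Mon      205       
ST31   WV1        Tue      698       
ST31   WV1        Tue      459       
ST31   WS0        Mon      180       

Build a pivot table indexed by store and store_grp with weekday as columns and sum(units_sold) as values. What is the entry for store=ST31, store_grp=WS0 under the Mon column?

993

Rows with store=ST31, store_grp=WS0 and weekday=Mon: units_sold values are 731, 82, 180.
731 + 82 + 180 = 993.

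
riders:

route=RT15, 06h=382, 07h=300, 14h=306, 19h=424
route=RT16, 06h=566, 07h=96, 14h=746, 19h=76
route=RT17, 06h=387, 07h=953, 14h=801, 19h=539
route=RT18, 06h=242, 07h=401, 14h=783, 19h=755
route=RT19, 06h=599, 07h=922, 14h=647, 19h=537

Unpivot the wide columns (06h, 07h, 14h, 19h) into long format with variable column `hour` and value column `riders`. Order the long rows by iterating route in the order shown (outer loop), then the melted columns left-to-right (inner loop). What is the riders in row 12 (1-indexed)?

539

20 rows total (5 × 4). Row 12: index ⌊(12-1)/4⌋ = 2 into route → RT17; (12-1) mod 4 = 3 into the melted columns → 19h.
So row 12 is (RT17, 19h, 539); riders = 539.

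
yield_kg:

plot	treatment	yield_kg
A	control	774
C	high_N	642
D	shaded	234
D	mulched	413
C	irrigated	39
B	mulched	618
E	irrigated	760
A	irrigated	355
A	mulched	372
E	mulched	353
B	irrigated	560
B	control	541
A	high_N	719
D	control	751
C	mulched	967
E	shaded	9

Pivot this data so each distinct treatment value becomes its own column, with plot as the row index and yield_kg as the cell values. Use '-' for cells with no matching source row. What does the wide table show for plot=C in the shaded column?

-

No long-format row has plot=C and treatment=shaded, so the cell is -.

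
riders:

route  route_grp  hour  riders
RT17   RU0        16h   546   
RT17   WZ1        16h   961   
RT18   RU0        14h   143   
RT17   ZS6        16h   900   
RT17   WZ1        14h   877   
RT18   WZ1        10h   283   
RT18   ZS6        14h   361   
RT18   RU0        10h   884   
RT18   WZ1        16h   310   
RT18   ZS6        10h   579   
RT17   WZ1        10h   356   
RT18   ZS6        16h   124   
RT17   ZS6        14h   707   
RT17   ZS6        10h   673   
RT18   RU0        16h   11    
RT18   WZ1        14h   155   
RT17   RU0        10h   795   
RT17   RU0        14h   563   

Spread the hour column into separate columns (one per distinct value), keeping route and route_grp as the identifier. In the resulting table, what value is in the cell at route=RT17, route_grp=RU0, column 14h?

Wide layout: rows indexed by route and route_grp, columns are the 3 distinct hour values (16h, 14h, 10h).
Cell (route=RT17, route_grp=RU0, hour=14h) draws from the long row where route=RT17, route_grp=RU0 and hour=14h, which has riders=563.

563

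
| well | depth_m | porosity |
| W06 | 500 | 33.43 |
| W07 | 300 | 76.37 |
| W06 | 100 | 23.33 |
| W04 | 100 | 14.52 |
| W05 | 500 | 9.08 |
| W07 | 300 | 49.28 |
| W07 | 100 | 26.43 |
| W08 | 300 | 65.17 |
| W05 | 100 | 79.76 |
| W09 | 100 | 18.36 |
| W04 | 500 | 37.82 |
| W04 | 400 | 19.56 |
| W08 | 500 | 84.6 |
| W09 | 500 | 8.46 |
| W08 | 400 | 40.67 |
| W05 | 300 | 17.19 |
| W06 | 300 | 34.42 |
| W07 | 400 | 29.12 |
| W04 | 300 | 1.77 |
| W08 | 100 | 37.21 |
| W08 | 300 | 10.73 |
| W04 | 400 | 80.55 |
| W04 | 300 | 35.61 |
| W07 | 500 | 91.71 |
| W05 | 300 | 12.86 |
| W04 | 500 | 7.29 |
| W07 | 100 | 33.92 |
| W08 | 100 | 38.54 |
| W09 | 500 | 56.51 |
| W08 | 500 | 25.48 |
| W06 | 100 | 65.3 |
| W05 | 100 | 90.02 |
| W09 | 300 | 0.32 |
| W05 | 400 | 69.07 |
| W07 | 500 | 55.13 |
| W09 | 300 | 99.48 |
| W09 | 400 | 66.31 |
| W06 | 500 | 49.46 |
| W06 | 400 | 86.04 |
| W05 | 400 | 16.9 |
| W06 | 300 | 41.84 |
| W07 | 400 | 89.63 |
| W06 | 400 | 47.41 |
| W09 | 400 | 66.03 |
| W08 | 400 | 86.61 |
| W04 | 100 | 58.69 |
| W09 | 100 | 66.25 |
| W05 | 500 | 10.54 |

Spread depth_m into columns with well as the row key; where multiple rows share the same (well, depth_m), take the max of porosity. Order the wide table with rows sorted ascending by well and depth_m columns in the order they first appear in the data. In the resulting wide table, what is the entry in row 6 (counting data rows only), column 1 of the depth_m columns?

With rows sorted ascending by well, row 6 is well=W09. depth_m columns in first-appearance order: 500, 300, 100, 400; column 1 is 500.
Long rows with well=W09, depth_m=500: max(8.46, 56.51) = 56.51.

56.51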